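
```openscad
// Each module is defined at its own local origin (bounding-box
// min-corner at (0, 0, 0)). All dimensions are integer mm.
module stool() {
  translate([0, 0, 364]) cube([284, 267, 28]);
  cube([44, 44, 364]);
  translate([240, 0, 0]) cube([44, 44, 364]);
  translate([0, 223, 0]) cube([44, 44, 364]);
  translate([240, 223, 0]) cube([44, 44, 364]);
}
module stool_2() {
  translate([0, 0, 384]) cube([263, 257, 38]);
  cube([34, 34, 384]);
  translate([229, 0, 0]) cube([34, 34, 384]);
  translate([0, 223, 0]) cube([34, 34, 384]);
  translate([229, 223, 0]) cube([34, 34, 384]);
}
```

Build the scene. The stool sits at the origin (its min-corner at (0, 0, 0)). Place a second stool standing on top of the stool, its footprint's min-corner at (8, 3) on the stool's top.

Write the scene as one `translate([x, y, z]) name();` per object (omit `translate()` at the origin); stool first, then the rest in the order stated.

stool();
translate([8, 3, 392]) stool_2();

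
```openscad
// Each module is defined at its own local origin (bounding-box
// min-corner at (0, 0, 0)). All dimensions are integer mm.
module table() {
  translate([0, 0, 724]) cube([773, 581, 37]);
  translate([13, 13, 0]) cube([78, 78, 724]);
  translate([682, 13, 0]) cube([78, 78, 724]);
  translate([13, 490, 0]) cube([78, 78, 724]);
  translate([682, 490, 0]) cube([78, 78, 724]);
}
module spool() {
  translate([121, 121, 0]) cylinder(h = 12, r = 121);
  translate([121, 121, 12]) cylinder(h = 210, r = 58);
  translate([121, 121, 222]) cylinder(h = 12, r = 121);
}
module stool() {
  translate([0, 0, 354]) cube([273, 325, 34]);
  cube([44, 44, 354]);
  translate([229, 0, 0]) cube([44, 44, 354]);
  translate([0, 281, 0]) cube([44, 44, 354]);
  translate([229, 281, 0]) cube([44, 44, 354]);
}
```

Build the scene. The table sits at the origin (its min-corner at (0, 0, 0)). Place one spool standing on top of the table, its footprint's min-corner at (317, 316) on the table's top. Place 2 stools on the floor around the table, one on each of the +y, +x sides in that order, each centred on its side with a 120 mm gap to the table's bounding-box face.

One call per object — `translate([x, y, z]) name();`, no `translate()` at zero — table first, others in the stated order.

table();
translate([317, 316, 761]) spool();
translate([250, 701, 0]) stool();
translate([893, 128, 0]) stool();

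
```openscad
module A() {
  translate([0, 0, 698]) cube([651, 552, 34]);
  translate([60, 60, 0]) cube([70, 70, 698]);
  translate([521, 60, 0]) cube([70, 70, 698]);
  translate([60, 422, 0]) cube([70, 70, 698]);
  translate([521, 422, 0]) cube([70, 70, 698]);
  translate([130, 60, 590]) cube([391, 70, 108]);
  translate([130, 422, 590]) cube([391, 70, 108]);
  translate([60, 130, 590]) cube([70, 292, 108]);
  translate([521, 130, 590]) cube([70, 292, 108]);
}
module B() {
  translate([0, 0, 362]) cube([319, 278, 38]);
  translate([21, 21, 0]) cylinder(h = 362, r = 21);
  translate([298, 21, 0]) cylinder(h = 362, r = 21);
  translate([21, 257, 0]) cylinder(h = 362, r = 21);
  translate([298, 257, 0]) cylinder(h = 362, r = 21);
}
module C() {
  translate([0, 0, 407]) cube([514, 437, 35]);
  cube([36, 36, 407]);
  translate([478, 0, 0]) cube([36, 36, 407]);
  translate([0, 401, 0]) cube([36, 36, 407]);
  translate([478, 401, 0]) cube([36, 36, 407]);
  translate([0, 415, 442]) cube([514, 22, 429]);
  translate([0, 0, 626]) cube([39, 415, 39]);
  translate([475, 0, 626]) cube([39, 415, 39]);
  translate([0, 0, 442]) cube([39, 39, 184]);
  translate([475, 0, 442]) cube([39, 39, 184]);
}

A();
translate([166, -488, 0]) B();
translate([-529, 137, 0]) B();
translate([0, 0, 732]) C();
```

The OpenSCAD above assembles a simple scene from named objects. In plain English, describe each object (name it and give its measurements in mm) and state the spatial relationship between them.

A is a table with a 651×552 mm rectangular top, 34 mm thick, top surface at z = 732 mm, supported by four 70×70 mm square legs, each inset 60 mm from the nearest pair of top edges, running from the floor. Four apron rails, 70 mm thick and 108 mm tall, run between adjacent legs with their top edges flush with the underside of the top and their outer faces flush with the legs' outer faces.

B is a four-legged stool. The seat is 319×278 mm, 38 mm thick, top at z = 400 mm. It stands on four round legs, each 42 mm in diameter, from z = 0 to the seat underside, each leg's axis is inset half a diameter from the nearest pair of seat edges (so the leg's bounding box is flush with the corner).

C is a chair. The seat is a 514×437×35 mm slab with its top at z = 442 mm, on four 36×36 mm corner legs (flush with the seat edges, standing on z = 0). A flat backrest 22 mm thick, 429 mm tall, spans the full seat width and rises from the seat top along its +y edge, rear face flush with the rear of the seat. Two armrests of 39×39 mm section run along each side from the seat's front edge to the front of the backrest, top faces 223 mm above the seat top and outer faces flush with the seat's x-edges; a 39×39 mm post under the front of each armrest stands on the seat at the front corner.

Two stools sit around the table at the −y, −x sides. The chair is on top of the table.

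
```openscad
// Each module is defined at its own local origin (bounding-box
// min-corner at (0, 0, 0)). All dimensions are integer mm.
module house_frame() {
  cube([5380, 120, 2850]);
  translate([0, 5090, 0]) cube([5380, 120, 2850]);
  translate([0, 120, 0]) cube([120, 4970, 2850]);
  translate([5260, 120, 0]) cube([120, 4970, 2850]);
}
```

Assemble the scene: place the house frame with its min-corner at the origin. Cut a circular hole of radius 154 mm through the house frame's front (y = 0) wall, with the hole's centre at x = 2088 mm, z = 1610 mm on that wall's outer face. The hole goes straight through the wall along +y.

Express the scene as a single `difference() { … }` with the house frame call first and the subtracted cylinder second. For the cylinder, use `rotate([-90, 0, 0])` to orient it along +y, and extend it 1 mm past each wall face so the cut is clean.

difference() {
  house_frame();
  translate([2088, -1, 1610]) rotate([-90, 0, 0]) cylinder(h = 122, r = 154);
}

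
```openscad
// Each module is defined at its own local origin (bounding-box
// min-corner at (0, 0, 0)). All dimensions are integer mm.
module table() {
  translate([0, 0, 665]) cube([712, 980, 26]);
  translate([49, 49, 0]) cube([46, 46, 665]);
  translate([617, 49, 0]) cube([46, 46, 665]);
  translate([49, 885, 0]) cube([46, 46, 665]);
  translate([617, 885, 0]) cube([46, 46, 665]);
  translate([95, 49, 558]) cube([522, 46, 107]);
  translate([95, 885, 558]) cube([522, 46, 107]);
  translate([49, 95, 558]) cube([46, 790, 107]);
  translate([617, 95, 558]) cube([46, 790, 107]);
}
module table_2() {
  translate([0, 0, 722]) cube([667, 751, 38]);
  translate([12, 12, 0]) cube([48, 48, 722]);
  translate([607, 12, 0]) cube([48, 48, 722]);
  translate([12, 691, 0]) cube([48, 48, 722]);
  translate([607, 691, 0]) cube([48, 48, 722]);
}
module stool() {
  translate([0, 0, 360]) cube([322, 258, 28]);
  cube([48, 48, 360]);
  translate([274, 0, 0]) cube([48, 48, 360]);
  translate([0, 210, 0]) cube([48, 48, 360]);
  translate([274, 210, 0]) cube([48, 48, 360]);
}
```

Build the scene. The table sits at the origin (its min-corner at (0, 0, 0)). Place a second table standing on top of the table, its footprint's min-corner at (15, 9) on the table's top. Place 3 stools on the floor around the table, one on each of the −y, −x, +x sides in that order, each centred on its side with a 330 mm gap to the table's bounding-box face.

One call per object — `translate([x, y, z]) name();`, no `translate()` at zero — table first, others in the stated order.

table();
translate([15, 9, 691]) table_2();
translate([195, -588, 0]) stool();
translate([-652, 361, 0]) stool();
translate([1042, 361, 0]) stool();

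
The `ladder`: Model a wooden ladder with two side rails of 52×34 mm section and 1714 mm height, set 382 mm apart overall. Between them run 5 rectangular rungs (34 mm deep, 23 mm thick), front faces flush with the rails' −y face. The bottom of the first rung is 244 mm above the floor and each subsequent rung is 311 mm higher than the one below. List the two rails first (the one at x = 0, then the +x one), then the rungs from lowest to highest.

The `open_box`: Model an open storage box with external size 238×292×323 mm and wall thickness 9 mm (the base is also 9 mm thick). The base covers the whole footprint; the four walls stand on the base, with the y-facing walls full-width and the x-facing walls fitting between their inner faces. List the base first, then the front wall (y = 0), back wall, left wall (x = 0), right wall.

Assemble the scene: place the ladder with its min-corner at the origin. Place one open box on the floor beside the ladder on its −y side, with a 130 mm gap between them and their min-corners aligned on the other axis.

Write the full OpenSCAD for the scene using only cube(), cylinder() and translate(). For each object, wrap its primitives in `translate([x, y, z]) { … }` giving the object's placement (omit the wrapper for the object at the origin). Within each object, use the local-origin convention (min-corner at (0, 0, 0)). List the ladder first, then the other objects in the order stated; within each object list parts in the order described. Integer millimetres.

cube([52, 34, 1714]);
translate([330, 0, 0]) cube([52, 34, 1714]);
translate([52, 0, 244]) cube([278, 34, 23]);
translate([52, 0, 555]) cube([278, 34, 23]);
translate([52, 0, 866]) cube([278, 34, 23]);
translate([52, 0, 1177]) cube([278, 34, 23]);
translate([52, 0, 1488]) cube([278, 34, 23]);
translate([0, -422, 0]) {
  cube([238, 292, 9]);
  translate([0, 0, 9]) cube([238, 9, 314]);
  translate([0, 283, 9]) cube([238, 9, 314]);
  translate([0, 9, 9]) cube([9, 274, 314]);
  translate([229, 9, 9]) cube([9, 274, 314]);
}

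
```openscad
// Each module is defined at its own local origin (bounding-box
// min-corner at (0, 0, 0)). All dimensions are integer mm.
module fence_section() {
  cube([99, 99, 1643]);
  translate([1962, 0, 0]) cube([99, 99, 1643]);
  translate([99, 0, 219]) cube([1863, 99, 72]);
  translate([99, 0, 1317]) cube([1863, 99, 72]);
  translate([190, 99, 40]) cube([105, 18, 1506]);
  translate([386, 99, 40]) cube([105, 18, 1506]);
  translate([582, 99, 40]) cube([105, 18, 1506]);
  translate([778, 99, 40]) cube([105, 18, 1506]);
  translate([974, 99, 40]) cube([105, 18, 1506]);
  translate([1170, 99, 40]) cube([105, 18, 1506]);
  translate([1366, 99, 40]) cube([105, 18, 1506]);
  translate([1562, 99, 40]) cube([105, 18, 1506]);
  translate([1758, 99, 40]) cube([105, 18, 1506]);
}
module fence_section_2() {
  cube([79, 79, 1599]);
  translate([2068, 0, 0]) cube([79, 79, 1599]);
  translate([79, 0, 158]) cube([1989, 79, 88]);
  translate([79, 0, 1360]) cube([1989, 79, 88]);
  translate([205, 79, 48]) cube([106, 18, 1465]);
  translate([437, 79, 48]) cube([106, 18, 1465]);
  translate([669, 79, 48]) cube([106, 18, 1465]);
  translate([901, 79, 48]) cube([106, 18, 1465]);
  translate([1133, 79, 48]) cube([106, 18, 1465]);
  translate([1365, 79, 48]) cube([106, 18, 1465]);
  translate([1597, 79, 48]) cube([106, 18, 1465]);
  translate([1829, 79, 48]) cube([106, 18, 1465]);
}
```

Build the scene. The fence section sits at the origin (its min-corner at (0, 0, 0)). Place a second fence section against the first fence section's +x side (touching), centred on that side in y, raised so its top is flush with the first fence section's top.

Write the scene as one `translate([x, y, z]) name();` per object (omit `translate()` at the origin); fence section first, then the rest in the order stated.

fence_section();
translate([2061, 10, 44]) fence_section_2();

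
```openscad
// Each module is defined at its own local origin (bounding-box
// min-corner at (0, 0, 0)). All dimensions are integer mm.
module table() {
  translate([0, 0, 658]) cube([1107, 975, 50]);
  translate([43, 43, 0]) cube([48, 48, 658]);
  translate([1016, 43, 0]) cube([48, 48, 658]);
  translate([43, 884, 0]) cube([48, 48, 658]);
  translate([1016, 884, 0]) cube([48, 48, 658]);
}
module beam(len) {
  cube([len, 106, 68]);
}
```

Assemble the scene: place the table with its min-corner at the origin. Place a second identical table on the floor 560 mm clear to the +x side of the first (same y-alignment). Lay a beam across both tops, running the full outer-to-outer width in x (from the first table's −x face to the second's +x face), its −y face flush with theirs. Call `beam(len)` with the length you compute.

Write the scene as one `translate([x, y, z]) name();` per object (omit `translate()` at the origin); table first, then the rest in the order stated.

table();
translate([1667, 0, 0]) table();
translate([0, 0, 708]) beam(2774);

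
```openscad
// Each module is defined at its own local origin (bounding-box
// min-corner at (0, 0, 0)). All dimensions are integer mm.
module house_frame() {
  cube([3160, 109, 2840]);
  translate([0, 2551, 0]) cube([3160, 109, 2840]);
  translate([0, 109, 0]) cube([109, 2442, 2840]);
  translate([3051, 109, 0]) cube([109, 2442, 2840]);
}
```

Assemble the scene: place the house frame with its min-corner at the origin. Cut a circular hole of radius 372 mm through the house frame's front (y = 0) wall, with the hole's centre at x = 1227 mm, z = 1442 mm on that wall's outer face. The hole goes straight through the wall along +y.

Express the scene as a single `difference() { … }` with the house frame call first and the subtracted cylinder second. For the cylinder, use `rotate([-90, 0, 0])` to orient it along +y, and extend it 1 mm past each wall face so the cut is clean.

difference() {
  house_frame();
  translate([1227, -1, 1442]) rotate([-90, 0, 0]) cylinder(h = 111, r = 372);
}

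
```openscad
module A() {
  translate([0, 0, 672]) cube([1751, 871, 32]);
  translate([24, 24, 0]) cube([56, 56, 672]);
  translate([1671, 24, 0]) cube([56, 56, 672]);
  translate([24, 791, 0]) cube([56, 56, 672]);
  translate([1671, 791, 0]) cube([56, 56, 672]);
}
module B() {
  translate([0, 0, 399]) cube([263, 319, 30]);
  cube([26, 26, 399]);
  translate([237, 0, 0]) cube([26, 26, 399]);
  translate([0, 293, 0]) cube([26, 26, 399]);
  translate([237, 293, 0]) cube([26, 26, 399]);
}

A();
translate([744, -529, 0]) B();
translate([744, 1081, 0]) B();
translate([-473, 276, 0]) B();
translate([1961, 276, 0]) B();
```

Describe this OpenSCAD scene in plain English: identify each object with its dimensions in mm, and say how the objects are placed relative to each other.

A is a table with a 1751×871 mm rectangular top, 32 mm thick, top surface at z = 704 mm, supported by four 56×56 mm square legs, each inset 24 mm from the nearest pair of top edges, running from the floor.

B is a simple wooden stool: a rectangular seat 263 mm (x) by 319 mm (y), 30 mm thick, top face at z = 429 mm, on four square legs, each 26×26 mm in cross-section. The legs rest on z = 0, each flush with a corner of the seat.

Four stools sit around the table at the −y, +y, −x, +x sides.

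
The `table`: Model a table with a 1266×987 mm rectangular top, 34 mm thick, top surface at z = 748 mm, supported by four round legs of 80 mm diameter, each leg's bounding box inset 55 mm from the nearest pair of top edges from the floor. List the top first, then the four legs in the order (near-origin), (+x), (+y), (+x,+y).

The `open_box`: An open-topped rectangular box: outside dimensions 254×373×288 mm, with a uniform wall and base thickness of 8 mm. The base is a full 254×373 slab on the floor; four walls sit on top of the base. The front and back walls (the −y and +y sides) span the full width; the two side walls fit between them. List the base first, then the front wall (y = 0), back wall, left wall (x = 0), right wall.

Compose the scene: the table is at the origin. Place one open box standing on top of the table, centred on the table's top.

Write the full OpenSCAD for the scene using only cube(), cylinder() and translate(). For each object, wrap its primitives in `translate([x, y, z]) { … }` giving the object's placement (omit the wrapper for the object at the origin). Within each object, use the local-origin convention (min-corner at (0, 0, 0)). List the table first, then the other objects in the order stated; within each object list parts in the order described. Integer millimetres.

translate([0, 0, 714]) cube([1266, 987, 34]);
translate([95, 95, 0]) cylinder(h = 714, r = 40);
translate([1171, 95, 0]) cylinder(h = 714, r = 40);
translate([95, 892, 0]) cylinder(h = 714, r = 40);
translate([1171, 892, 0]) cylinder(h = 714, r = 40);
translate([506, 307, 748]) {
  cube([254, 373, 8]);
  translate([0, 0, 8]) cube([254, 8, 280]);
  translate([0, 365, 8]) cube([254, 8, 280]);
  translate([0, 8, 8]) cube([8, 357, 280]);
  translate([246, 8, 8]) cube([8, 357, 280]);
}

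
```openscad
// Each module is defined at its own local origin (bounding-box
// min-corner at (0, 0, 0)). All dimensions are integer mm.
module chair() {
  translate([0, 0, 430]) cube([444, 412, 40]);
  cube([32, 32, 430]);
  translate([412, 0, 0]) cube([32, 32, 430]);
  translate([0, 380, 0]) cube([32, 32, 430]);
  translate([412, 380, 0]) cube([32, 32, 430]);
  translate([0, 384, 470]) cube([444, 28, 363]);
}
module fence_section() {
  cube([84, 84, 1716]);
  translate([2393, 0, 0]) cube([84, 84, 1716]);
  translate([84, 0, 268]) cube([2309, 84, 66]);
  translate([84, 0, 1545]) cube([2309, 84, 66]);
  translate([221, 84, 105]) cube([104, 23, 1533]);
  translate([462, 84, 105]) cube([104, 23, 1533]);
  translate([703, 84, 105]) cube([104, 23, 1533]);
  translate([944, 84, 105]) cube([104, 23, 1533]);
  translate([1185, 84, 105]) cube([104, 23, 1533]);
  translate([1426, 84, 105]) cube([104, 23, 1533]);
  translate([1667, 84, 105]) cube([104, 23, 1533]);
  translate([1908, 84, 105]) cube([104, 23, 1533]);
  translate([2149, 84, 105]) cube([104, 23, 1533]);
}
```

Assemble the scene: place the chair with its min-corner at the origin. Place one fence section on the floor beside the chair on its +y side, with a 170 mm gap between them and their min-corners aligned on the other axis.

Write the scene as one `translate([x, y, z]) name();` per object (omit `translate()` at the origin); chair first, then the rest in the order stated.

chair();
translate([0, 582, 0]) fence_section();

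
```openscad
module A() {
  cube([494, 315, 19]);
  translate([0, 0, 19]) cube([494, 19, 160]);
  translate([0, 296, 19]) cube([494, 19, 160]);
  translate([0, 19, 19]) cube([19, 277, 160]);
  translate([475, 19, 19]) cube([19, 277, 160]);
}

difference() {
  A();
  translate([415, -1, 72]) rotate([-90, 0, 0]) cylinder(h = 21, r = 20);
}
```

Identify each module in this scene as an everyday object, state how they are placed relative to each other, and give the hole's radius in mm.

A is an open box. The open box has a circular hole through its front wall. The hole's radius is 20 mm.

The subtracted cylinder has r = 20 mm.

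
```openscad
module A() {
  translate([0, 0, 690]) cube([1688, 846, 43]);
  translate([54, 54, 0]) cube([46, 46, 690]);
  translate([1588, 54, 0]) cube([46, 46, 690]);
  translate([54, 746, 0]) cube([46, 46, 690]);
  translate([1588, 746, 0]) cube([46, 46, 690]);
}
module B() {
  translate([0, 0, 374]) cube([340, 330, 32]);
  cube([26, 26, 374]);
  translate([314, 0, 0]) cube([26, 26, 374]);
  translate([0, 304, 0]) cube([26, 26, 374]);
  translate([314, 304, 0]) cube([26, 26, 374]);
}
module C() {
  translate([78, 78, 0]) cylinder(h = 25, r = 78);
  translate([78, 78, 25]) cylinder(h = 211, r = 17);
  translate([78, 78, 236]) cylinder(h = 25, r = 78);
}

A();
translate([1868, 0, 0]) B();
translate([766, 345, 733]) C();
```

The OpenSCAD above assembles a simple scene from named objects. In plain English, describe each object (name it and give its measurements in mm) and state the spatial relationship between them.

A is a table with a 1688×846 mm rectangular top, 43 mm thick, top surface at z = 733 mm, supported by four 46×46 mm square legs, each inset 54 mm from the nearest pair of top edges, running from the floor.

B is a four-legged stool. The seat is 340×330 mm, 32 mm thick, top at z = 406 mm. It stands on four square legs, each 26×26 mm in cross-section, from z = 0 to the seat underside, each flush with a corner of the seat.

C is a spool: two coaxial disc flanges of radius 78 mm and thickness 25 mm, joined by a core cylinder of radius 17 mm and height 211 mm. The lower flange rests on z = 0 and the three cylinders share a vertical axis.

The stool is on the floor beside the table on its +x side. The spool is on top of the table, centred.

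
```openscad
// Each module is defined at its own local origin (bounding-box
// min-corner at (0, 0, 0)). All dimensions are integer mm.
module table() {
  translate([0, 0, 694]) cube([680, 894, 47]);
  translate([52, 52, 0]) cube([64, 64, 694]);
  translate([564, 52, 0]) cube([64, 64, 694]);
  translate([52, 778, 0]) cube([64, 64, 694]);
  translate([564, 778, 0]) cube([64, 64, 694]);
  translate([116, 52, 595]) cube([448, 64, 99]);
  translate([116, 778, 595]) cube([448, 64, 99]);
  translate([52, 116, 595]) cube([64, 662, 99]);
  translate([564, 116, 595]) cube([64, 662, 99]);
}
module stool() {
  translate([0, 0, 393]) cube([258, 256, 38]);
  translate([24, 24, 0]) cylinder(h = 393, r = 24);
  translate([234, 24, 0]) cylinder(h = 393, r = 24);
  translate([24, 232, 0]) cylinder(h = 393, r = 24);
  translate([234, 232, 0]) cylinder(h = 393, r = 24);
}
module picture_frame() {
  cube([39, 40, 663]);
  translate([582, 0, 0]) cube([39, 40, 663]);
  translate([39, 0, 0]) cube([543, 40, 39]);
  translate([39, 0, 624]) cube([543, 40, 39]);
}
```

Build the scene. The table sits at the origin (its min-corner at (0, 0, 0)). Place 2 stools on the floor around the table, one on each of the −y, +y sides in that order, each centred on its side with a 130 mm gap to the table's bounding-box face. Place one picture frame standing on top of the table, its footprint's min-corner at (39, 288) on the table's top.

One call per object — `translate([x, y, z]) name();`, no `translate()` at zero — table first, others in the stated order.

table();
translate([211, -386, 0]) stool();
translate([211, 1024, 0]) stool();
translate([39, 288, 741]) picture_frame();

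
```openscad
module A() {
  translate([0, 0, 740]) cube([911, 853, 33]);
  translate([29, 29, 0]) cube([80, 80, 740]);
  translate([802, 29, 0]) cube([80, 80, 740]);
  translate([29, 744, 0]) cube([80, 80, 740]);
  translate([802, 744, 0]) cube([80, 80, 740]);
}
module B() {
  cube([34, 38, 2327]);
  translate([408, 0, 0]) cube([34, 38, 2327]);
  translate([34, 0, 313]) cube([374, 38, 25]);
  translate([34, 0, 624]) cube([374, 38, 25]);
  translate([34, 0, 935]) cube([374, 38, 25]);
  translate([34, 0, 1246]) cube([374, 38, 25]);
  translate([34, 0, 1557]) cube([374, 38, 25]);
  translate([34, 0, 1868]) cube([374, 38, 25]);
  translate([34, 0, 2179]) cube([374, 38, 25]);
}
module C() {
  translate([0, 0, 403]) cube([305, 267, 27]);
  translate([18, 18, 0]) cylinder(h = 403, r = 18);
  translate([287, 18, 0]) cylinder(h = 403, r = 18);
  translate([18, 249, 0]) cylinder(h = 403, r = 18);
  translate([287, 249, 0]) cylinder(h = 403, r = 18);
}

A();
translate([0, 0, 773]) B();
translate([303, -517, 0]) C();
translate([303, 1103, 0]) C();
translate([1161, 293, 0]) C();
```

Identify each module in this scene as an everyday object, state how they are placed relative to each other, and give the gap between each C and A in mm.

A is a table. B is a ladder. C is a stool. The ladder is on top of the table. Three stools sit around the table at the −y, +y, +x sides. The gap between each stool and the table is 250 mm.

Each stool's nearest face is 250 mm from the table's bounding box.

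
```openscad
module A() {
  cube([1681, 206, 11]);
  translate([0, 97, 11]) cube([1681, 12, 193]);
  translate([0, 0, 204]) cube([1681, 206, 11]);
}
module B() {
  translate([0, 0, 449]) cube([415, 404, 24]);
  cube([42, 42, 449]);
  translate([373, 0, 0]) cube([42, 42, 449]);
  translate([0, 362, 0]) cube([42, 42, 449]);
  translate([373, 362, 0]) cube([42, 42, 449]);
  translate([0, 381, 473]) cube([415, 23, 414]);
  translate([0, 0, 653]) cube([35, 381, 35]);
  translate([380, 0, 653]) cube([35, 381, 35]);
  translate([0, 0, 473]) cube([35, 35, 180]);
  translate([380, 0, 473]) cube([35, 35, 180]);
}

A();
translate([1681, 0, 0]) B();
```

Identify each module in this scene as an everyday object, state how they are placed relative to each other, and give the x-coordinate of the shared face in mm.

A is an I-beam. B is a chair. The chair is against the I-beam's +x side, with their −y faces flush. The x-coordinate of the shared face is 1681 mm.

The I-beam's +x face and the chair's −x face are both at x = 1681 mm.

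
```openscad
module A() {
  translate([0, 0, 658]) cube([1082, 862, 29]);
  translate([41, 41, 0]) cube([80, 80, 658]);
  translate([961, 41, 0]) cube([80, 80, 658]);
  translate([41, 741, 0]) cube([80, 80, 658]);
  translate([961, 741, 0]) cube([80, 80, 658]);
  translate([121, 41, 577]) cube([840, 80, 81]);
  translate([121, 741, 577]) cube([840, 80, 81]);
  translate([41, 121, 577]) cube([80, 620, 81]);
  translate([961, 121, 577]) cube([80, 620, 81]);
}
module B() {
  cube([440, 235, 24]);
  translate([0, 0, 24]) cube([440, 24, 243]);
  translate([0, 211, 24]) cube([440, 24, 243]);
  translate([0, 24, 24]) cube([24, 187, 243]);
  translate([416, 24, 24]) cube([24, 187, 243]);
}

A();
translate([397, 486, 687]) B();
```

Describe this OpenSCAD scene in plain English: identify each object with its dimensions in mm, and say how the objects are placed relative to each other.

A is a table: top 1082 mm (x) × 862 mm (y), 29 mm thick, upper face at z = 687 mm, on four 80×80 mm square legs, each inset 41 mm from the nearest pair of top edges, running from z = 0 to the bottom of the top. Four apron rails, 80 mm thick and 81 mm tall, run between adjacent legs with their top edges flush with the underside of the top and their outer faces flush with the legs' outer faces.

B is an open storage box with external size 440×235×267 mm and wall thickness 24 mm (the base is also 24 mm thick). The base covers the whole footprint; the four walls stand on the base, with the y-facing walls full-width and the x-facing walls fitting between their inner faces.

The open box is on top of the table.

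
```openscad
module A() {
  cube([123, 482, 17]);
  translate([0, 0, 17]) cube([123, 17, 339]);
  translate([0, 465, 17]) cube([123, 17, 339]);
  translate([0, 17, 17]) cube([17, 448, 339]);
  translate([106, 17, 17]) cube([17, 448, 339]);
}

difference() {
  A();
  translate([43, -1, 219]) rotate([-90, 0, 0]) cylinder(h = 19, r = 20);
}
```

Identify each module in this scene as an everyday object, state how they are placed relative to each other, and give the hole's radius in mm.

The subtracted cylinder has r = 20 mm.

A is an open box. The open box has a circular hole through its front wall. The hole's radius is 20 mm.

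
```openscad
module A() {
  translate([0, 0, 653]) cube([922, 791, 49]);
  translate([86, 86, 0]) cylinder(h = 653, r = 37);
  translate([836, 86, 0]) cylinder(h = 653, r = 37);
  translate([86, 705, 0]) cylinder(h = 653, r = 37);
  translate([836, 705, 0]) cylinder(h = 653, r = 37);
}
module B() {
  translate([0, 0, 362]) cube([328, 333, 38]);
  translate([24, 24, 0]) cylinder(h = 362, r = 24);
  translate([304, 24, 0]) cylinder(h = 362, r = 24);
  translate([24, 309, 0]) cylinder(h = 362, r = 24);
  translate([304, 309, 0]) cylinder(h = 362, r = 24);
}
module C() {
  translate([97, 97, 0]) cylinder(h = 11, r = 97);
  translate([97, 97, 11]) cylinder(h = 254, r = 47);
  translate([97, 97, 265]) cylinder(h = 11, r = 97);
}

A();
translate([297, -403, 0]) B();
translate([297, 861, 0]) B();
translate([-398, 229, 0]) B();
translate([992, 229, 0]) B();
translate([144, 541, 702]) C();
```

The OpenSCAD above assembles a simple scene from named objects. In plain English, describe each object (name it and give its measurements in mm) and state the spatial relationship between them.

A is a table with a 922×791 mm rectangular top, 49 mm thick, top surface at z = 702 mm, supported by four round legs of 74 mm diameter, each leg's bounding box inset 49 mm from the nearest pair of top edges, running from the floor.

B is a four-legged stool. The seat is 328×333 mm, 38 mm thick, top at z = 400 mm. It stands on four round legs, each 48 mm in diameter, from z = 0 to the seat underside, each leg's axis is inset half a diameter from the nearest pair of seat edges (so the leg's bounding box is flush with the corner).

C is a spool: two coaxial disc flanges of radius 97 mm and thickness 11 mm, joined by a core cylinder of radius 47 mm and height 254 mm. The lower flange rests on z = 0 and the three cylinders share a vertical axis.

Four stools sit around the table at the −y, +y, −x, +x sides. The spool is on top of the table.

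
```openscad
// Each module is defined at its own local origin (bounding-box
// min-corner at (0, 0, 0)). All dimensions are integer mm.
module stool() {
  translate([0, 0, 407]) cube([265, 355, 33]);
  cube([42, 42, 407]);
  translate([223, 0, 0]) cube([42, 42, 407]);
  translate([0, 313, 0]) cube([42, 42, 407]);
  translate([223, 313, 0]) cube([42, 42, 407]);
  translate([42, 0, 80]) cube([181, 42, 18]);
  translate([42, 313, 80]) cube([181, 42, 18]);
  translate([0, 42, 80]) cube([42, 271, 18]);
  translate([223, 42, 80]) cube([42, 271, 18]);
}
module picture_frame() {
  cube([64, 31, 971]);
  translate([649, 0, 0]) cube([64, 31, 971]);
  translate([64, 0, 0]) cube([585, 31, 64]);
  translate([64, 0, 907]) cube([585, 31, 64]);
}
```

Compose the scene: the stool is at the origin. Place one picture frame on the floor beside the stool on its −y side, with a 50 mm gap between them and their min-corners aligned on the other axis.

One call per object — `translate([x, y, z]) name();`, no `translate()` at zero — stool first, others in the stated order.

stool();
translate([0, -81, 0]) picture_frame();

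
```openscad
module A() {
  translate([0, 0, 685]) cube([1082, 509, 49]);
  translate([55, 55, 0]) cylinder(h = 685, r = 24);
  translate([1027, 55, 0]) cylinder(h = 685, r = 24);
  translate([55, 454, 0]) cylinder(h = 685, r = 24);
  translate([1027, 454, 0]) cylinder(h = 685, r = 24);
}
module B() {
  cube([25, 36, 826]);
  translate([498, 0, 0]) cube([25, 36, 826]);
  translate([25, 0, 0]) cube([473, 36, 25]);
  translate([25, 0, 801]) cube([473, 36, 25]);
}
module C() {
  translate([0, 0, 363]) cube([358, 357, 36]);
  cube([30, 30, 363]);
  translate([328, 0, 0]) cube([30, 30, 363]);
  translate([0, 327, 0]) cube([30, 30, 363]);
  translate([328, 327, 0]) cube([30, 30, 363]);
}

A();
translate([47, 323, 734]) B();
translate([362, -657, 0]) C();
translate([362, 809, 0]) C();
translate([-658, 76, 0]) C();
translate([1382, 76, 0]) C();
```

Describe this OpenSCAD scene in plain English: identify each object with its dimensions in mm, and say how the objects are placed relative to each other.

A is a rectangular dining table. The top is 1082×509×49 mm with its upper surface at z = 734 mm. It stands on four round legs of 48 mm diameter, each leg's bounding box inset 31 mm from the nearest pair of top edges, running from the floor to the underside of the top.

B is a picture frame with a 473×776 mm rectangular opening (x by z) and a uniform 25 mm border on every side. Frame depth is 36 mm along y. It is built from two vertical stiles running the full outside height and two horizontal rails spanning the gap between the stiles.

C is a four-legged stool. The seat is a 358×357×36 mm slab whose top surface is at z = 399 mm; four square legs, each 30×30 mm in cross-section, run from the floor (z = 0) to the underside of the seat, each flush with a corner of the seat.

The picture frame is on top of the table. Four stools sit around the table at the −y, +y, −x, +x sides.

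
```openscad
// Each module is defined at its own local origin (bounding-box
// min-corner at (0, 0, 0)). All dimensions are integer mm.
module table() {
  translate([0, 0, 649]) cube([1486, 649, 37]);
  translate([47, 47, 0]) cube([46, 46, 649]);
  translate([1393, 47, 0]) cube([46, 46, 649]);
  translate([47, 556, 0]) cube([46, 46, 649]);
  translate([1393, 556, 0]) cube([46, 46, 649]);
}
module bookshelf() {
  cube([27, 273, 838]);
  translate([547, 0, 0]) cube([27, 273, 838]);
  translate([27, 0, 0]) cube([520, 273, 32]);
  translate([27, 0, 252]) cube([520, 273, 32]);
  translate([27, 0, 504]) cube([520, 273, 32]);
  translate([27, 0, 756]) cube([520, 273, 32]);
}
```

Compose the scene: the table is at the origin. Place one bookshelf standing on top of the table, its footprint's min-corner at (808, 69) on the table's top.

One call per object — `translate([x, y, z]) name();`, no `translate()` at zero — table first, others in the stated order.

table();
translate([808, 69, 686]) bookshelf();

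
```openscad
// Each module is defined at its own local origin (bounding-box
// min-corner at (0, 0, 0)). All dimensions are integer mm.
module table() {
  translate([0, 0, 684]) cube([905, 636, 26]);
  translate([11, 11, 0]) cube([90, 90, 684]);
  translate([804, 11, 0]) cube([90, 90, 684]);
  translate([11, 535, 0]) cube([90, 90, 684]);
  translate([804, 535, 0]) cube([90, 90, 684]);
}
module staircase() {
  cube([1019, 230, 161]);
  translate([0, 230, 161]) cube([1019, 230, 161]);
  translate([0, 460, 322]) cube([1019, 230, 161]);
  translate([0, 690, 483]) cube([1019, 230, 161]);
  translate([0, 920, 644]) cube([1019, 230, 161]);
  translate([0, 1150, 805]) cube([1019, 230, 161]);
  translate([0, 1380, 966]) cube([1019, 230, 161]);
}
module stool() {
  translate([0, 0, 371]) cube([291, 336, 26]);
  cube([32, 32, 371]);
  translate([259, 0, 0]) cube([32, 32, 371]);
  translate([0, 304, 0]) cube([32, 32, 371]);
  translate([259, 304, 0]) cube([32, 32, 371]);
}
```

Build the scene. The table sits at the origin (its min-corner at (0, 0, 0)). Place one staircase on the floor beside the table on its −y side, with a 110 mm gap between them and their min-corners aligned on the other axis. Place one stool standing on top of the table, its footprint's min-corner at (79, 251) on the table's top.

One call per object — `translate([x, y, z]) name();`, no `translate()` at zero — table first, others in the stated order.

table();
translate([0, -1720, 0]) staircase();
translate([79, 251, 710]) stool();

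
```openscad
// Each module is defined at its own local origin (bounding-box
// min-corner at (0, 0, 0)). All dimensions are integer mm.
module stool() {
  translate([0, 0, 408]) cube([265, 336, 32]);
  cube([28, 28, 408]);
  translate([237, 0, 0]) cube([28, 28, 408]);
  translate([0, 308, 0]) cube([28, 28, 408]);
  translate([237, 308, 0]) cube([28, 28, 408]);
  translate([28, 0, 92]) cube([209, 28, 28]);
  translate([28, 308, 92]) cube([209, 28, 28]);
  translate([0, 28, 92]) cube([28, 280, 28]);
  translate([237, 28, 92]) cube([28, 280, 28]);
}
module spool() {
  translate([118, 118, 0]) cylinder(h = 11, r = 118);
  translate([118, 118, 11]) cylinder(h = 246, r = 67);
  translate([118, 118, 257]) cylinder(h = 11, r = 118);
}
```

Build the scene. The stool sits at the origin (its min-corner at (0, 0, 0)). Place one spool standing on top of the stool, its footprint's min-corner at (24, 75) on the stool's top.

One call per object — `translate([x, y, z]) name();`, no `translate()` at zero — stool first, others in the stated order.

stool();
translate([24, 75, 440]) spool();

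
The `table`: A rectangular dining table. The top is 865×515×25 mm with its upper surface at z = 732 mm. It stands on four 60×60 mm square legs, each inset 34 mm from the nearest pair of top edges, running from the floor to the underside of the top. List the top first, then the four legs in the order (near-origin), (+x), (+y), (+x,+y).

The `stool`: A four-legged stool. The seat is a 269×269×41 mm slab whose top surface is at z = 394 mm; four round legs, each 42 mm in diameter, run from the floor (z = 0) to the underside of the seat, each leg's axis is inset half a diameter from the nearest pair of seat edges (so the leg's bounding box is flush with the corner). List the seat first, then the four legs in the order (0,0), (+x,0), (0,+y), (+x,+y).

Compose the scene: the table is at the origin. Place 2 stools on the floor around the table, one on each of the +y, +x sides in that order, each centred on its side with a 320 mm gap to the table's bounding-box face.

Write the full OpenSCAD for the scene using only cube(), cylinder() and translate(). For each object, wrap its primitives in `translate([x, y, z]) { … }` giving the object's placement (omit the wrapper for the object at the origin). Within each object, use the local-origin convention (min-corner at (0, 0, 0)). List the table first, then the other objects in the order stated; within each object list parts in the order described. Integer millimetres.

translate([0, 0, 707]) cube([865, 515, 25]);
translate([34, 34, 0]) cube([60, 60, 707]);
translate([771, 34, 0]) cube([60, 60, 707]);
translate([34, 421, 0]) cube([60, 60, 707]);
translate([771, 421, 0]) cube([60, 60, 707]);
translate([298, 835, 0]) {
  translate([0, 0, 353]) cube([269, 269, 41]);
  translate([21, 21, 0]) cylinder(h = 353, r = 21);
  translate([248, 21, 0]) cylinder(h = 353, r = 21);
  translate([21, 248, 0]) cylinder(h = 353, r = 21);
  translate([248, 248, 0]) cylinder(h = 353, r = 21);
}
translate([1185, 123, 0]) {
  translate([0, 0, 353]) cube([269, 269, 41]);
  translate([21, 21, 0]) cylinder(h = 353, r = 21);
  translate([248, 21, 0]) cylinder(h = 353, r = 21);
  translate([21, 248, 0]) cylinder(h = 353, r = 21);
  translate([248, 248, 0]) cylinder(h = 353, r = 21);
}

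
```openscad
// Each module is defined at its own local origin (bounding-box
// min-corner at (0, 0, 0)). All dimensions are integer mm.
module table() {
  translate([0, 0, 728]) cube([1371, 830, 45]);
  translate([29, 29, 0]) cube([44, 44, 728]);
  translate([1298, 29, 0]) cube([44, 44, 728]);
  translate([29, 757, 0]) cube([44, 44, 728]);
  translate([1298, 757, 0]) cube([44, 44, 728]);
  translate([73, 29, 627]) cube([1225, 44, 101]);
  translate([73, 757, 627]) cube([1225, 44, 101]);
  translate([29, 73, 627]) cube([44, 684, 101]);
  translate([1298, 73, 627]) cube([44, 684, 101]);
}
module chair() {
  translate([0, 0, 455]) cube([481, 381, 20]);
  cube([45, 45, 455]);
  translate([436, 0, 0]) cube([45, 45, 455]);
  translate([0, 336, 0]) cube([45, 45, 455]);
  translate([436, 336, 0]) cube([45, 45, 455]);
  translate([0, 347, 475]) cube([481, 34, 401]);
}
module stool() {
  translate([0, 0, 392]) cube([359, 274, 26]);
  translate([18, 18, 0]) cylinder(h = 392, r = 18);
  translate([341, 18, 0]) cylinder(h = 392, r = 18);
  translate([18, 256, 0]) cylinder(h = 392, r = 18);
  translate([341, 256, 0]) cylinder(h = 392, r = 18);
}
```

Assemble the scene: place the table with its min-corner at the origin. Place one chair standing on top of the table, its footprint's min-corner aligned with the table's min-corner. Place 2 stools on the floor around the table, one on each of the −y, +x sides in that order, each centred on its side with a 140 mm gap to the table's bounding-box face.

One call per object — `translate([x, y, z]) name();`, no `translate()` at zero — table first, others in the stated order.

table();
translate([0, 0, 773]) chair();
translate([506, -414, 0]) stool();
translate([1511, 278, 0]) stool();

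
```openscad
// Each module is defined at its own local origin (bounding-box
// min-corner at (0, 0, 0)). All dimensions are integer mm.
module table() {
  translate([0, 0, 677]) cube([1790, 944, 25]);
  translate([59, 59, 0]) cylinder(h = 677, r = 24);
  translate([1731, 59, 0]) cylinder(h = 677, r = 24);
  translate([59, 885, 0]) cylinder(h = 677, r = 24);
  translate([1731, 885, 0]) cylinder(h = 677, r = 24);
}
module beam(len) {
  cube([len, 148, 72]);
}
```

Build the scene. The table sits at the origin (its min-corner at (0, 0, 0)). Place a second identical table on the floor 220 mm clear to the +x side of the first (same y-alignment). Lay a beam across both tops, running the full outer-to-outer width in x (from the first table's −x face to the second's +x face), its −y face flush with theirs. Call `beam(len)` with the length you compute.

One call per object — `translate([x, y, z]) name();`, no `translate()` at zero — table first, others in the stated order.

table();
translate([2010, 0, 0]) table();
translate([0, 0, 702]) beam(3800);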